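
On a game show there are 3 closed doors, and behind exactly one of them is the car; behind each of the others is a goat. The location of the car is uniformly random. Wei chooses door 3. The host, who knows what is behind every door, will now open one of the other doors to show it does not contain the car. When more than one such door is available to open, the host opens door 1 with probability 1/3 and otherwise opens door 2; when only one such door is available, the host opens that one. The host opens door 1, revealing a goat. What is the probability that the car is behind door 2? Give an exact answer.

3/4

Condition on the true location of the car.
If it is behind door 1 (prior 1/3): the host opened door 1, so this case is ruled out; weight (1/3)·0 = 0.
If it is behind door 2 (prior 1/3): only door 1 is available, probability 1; weight (1/3)·1 = 1/3.
If it is behind door 3 (prior 1/3): door 1 is available, opened with probability 1/3; weight (1/3)·(1/3) = 1/9.
The weights sum to 4/9.
So P(the car behind door 2 | the host opened door 1) = (1/3) / (4/9) = 3/4.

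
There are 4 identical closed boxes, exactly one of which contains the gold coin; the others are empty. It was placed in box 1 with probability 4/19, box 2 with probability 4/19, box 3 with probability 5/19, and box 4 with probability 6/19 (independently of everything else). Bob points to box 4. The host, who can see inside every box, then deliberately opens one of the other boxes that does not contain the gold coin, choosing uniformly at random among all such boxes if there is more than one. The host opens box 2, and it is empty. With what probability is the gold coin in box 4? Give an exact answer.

4/13

Condition on the true location of the gold coin.
If it is in box 1 (prior 4/19): the host has 2 equally likely choices, so probability 1/2; weight (4/19)·(1/2) = 2/19.
If it is in box 2 (prior 4/19): the host opened box 2, so this case is ruled out; weight (4/19)·0 = 0.
If it is in box 3 (prior 5/19): the host has 2 equally likely choices, so probability 1/2; weight (5/19)·(1/2) = 5/38.
If it is in box 4 (prior 6/19): the host has 3 equally likely choices, so probability 1/3; weight (6/19)·(1/3) = 2/19.
The weights sum to 13/38.
So P(the gold coin in box 4 | the host opened box 2) = (2/19) / (13/38) = 4/13.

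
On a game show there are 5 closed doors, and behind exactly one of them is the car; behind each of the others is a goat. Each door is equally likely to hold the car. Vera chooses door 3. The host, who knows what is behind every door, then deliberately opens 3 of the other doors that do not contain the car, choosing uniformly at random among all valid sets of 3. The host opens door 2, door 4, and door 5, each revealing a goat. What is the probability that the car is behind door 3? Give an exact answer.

Condition on the true location of the car.
If it is behind door 1 (prior 1/5): the host has no choice, probability 1; weight (1/5)·1 = 1/5.
If it is behind any of doors 2, 4, and 5 (prior 1/5 each): that door was opened and seen not to hold the prize — ruled out; weight (1/5)·0 = 0 each.
If it is behind door 3 (prior 1/5): the host has 4 equally likely choices, so probability 1/4; weight (1/5)·(1/4) = 1/20.
The weights sum to 1/4.
So P(the car behind door 3 | the host opened door 2, door 4, and door 5) = (1/20) / (1/4) = 1/5.

1/5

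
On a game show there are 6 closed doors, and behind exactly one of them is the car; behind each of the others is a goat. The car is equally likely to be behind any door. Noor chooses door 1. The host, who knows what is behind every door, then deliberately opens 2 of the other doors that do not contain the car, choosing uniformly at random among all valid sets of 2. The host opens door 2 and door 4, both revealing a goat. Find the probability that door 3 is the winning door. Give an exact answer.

Condition on the true location of the car.
If it is behind door 1 (prior 1/6): the host has 10 equally likely choices, so probability 1/10; weight (1/6)·(1/10) = 1/60.
If it is behind either of doors 2 and 4 (prior 1/6 each): that door was opened and seen not to hold the prize — ruled out; weight (1/6)·0 = 0 each.
If it is behind any of doors 3, 5, and 6 (prior 1/6 each): the host has 6 equally likely choices, so probability 1/6; weight (1/6)·(1/6) = 1/36 each.
The weights sum to 1/10.
So P(the car behind door 3 | the host opened door 2 and door 4) = (1/36) / (1/10) = 5/18.

5/18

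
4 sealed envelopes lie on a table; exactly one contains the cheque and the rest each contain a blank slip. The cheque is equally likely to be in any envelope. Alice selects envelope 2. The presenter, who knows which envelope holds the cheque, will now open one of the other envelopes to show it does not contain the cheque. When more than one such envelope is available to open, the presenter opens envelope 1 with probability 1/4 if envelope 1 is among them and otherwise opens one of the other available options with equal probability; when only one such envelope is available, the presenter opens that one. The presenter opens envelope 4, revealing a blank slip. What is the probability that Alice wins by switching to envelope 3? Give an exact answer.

Apply Bayes' rule, conditioning on where the cheque actually is.
If it is in envelope 1 (prior 1/4): envelope 1 holds the prize so is unavailable; the presenter chooses uniformly among the 2 others, probability 1/2; weight (1/4)·(1/2) = 1/8.
If it is in envelope 2 (prior 1/4): envelope 1 is available but not opened; envelope 4 gets probability (1 − 1/4)/2 = 3/8; weight (1/4)·(3/8) = 3/32.
If it is in envelope 3 (prior 1/4): envelope 1 is available but not opened, probability 3/4; weight (1/4)·(3/4) = 3/16.
If it is in envelope 4 (prior 1/4): the presenter opened envelope 4, so this case is ruled out; weight (1/4)·0 = 0.
The weights sum to 13/32.
So P(the cheque in envelope 3 | the presenter opened envelope 4) = (3/16) / (13/32) = 6/13.

6/13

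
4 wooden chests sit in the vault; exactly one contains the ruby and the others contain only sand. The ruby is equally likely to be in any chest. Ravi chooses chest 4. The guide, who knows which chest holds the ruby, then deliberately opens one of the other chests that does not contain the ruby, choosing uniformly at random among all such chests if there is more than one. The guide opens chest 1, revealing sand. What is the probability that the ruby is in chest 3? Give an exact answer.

3/8

Apply Bayes' rule, conditioning on where the ruby actually is.
If it is in chest 1 (prior 1/4): the guide opened chest 1, so this case is ruled out; weight (1/4)·0 = 0.
If it is in either of chests 2 and 3 (prior 1/4 each): the guide has 2 equally likely choices, so probability 1/2; weight (1/4)·(1/2) = 1/8 each.
If it is in chest 4 (prior 1/4): the guide has 3 equally likely choices, so probability 1/3; weight (1/4)·(1/3) = 1/12.
The weights sum to 1/3.
So P(the ruby in chest 3 | the guide opened chest 1) = (1/8) / (1/3) = 3/8.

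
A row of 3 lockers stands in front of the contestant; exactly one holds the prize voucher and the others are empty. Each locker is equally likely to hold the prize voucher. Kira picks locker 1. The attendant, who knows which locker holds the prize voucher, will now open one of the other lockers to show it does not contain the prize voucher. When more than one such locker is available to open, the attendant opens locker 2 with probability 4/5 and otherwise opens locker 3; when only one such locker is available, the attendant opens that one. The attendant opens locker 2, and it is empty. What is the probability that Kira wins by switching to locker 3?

Consider each possible location of the prize voucher in turn.
If it is in locker 1 (prior 1/3): locker 2 is available, opened with probability 4/5; weight (1/3)·(4/5) = 4/15.
If it is in locker 2 (prior 1/3): the attendant opened locker 2, so this case is ruled out; weight (1/3)·0 = 0.
If it is in locker 3 (prior 1/3): only locker 2 is available, probability 1; weight (1/3)·1 = 1/3.
The weights sum to 3/5.
So P(the prize voucher in locker 3 | the attendant opened locker 2) = (1/3) / (3/5) = 5/9.

5/9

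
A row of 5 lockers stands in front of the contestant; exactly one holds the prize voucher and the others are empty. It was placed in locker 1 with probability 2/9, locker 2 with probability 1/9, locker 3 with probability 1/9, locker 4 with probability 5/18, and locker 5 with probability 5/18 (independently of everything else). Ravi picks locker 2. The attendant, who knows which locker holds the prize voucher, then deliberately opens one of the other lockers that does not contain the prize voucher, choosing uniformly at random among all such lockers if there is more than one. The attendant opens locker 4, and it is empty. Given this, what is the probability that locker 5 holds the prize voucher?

2/5

Condition on the true location of the prize voucher.
If it is in locker 1 (prior 2/9): the attendant has 3 equally likely choices, so probability 1/3; weight (2/9)·(1/3) = 2/27.
If it is in locker 2 (prior 1/9): the attendant has 4 equally likely choices, so probability 1/4; weight (1/9)·(1/4) = 1/36.
If it is in locker 3 (prior 1/9): the attendant has 3 equally likely choices, so probability 1/3; weight (1/9)·(1/3) = 1/27.
If it is in locker 4 (prior 5/18): the attendant opened locker 4, so this case is ruled out; weight (5/18)·0 = 0.
If it is in locker 5 (prior 5/18): the attendant has 3 equally likely choices, so probability 1/3; weight (5/18)·(1/3) = 5/54.
The weights sum to 25/108.
So P(the prize voucher in locker 5 | the attendant opened locker 4) = (5/54) / (25/108) = 2/5.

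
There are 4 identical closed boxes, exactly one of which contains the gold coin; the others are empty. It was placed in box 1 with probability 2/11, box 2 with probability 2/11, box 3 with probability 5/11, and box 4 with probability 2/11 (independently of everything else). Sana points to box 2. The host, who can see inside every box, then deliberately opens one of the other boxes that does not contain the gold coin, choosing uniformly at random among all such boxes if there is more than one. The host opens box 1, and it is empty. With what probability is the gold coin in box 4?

Condition on the true location of the gold coin.
If it is in box 1 (prior 2/11): the host opened box 1, so this case is ruled out; weight (2/11)·0 = 0.
If it is in box 2 (prior 2/11): the host has 3 equally likely choices, so probability 1/3; weight (2/11)·(1/3) = 2/33.
If it is in box 3 (prior 5/11): the host has 2 equally likely choices, so probability 1/2; weight (5/11)·(1/2) = 5/22.
If it is in box 4 (prior 2/11): the host has 2 equally likely choices, so probability 1/2; weight (2/11)·(1/2) = 1/11.
The weights sum to 25/66.
So P(the gold coin in box 4 | the host opened box 1) = (1/11) / (25/66) = 6/25.

6/25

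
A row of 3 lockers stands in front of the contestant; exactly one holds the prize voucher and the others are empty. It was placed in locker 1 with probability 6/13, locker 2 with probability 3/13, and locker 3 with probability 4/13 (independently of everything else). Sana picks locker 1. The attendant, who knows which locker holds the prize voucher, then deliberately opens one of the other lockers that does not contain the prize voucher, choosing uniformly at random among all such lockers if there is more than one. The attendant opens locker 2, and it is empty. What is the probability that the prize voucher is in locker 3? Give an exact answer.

Apply Bayes' rule, conditioning on where the prize voucher actually is.
If it is in locker 1 (prior 6/13): the attendant has 2 equally likely choices, so probability 1/2; weight (6/13)·(1/2) = 3/13.
If it is in locker 2 (prior 3/13): the attendant opened locker 2, so this case is ruled out; weight (3/13)·0 = 0.
If it is in locker 3 (prior 4/13): the attendant has no choice, probability 1; weight (4/13)·1 = 4/13.
The weights sum to 7/13.
So P(the prize voucher in locker 3 | the attendant opened locker 2) = (4/13) / (7/13) = 4/7.

4/7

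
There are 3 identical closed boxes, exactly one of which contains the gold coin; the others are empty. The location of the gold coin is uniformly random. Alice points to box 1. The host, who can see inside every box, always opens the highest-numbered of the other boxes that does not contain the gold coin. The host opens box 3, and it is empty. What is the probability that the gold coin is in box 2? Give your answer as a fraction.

Apply Bayes' rule, conditioning on where the gold coin actually is.
If it is in either of boxes 1 and 2 (prior 1/3 each): box 3 is the highest-numbered option available, probability 1; weight (1/3)·1 = 1/3 each.
If it is in box 3 (prior 1/3): the host opened box 3, so this case is ruled out; weight (1/3)·0 = 0.
The weights sum to 2/3.
So P(the gold coin in box 2 | the host opened box 3) = (1/3) / (2/3) = 1/2.

1/2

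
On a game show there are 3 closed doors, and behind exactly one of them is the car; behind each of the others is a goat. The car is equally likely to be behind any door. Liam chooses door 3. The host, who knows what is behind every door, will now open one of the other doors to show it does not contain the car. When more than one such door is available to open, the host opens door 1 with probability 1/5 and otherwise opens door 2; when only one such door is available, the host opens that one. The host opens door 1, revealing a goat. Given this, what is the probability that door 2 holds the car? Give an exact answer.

Condition on the true location of the car.
If it is behind door 1 (prior 1/3): the host opened door 1, so this case is ruled out; weight (1/3)·0 = 0.
If it is behind door 2 (prior 1/3): only door 1 is available, probability 1; weight (1/3)·1 = 1/3.
If it is behind door 3 (prior 1/3): door 1 is available, opened with probability 1/5; weight (1/3)·(1/5) = 1/15.
The weights sum to 2/5.
So P(the car behind door 2 | the host opened door 1) = (1/3) / (2/5) = 5/6.

5/6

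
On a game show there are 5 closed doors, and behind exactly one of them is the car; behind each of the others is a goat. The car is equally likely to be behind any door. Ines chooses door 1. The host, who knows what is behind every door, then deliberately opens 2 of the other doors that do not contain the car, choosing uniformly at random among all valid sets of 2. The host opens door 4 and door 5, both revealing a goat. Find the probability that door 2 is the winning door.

2/5

Apply Bayes' rule, conditioning on where the car actually is.
If it is behind door 1 (prior 1/5): the host has 6 equally likely choices, so probability 1/6; weight (1/5)·(1/6) = 1/30.
If it is behind either of doors 2 and 3 (prior 1/5 each): the host has 3 equally likely choices, so probability 1/3; weight (1/5)·(1/3) = 1/15 each.
If it is behind either of doors 4 and 5 (prior 1/5 each): that door was opened and seen not to hold the prize — ruled out; weight (1/5)·0 = 0 each.
The weights sum to 1/6.
So P(the car behind door 2 | the host opened door 4 and door 5) = (1/15) / (1/6) = 2/5.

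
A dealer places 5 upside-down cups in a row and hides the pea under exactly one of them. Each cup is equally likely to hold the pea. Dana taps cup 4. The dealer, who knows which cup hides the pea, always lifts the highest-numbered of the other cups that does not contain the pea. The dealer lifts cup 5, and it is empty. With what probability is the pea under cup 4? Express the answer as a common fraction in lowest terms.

1/4

Condition on the true location of the pea.
If it is under any of cups 1, 2, 3, and 4 (prior 1/5 each): cup 5 is the highest-numbered option available, probability 1; weight (1/5)·1 = 1/5 each.
If it is under cup 5 (prior 1/5): the dealer opened cup 5, so this case is ruled out; weight (1/5)·0 = 0.
The weights sum to 4/5.
So P(the pea under cup 4 | the dealer opened cup 5) = (1/5) / (4/5) = 1/4.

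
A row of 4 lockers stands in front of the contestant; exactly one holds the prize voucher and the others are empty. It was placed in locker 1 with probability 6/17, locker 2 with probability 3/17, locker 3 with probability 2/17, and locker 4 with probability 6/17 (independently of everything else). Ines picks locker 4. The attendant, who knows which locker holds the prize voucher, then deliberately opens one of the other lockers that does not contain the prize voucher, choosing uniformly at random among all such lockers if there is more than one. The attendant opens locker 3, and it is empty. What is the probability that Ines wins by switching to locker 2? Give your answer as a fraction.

Consider each possible location of the prize voucher in turn.
If it is in locker 1 (prior 6/17): the attendant has 2 equally likely choices, so probability 1/2; weight (6/17)·(1/2) = 3/17.
If it is in locker 2 (prior 3/17): the attendant has 2 equally likely choices, so probability 1/2; weight (3/17)·(1/2) = 3/34.
If it is in locker 3 (prior 2/17): the attendant opened locker 3, so this case is ruled out; weight (2/17)·0 = 0.
If it is in locker 4 (prior 6/17): the attendant has 3 equally likely choices, so probability 1/3; weight (6/17)·(1/3) = 2/17.
The weights sum to 13/34.
So P(the prize voucher in locker 2 | the attendant opened locker 3) = (3/34) / (13/34) = 3/13.

3/13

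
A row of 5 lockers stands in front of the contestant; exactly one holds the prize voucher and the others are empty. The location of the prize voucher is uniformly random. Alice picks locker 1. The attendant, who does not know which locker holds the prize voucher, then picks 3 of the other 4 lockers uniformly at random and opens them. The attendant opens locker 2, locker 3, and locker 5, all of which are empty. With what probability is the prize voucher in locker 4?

1/2

Because the attendant chose which lockers to open without knowing where the prize voucher is, the choice is independent of the prize location. Learning that none of the 3 opened lockers holds the prize voucher simply rules out those 3 locations and leaves the remaining 2 lockers still equally likely by symmetry.
So P(the prize voucher in locker 4) = 1/2.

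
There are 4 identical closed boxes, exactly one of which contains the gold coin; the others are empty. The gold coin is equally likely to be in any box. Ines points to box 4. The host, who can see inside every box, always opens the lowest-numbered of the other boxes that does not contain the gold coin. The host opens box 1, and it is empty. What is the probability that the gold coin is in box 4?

1/3

Apply Bayes' rule, conditioning on where the gold coin actually is.
If it is in box 1 (prior 1/4): the host opened box 1, so this case is ruled out; weight (1/4)·0 = 0.
If it is in any of boxes 2, 3, and 4 (prior 1/4 each): box 1 is the lowest-numbered option available, probability 1; weight (1/4)·1 = 1/4 each.
The weights sum to 3/4.
So P(the gold coin in box 4 | the host opened box 1) = (1/4) / (3/4) = 1/3.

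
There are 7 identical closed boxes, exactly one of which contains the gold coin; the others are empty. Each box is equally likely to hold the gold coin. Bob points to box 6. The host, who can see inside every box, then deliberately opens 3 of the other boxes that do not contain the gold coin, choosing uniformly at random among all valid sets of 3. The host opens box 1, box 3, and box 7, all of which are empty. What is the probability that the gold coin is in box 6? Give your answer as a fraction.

1/7

Condition on the true location of the gold coin.
If it is in any of boxes 1, 3, and 7 (prior 1/7 each): that box was opened and seen not to hold the prize — ruled out; weight (1/7)·0 = 0 each.
If it is in any of boxes 2, 4, and 5 (prior 1/7 each): the host has 10 equally likely choices, so probability 1/10; weight (1/7)·(1/10) = 1/70 each.
If it is in box 6 (prior 1/7): the host has 20 equally likely choices, so probability 1/20; weight (1/7)·(1/20) = 1/140.
The weights sum to 1/20.
So P(the gold coin in box 6 | the host opened box 1, box 3, and box 7) = (1/140) / (1/20) = 1/7.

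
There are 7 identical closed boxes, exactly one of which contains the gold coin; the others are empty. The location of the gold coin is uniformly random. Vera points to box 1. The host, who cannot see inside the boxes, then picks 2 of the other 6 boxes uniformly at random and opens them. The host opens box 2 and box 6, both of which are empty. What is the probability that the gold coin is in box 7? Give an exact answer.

1/5

Because the host chose which boxes to open without knowing where the gold coin is, the choice is independent of the prize location. Learning that none of the 2 opened boxes holds the gold coin simply rules out those 2 locations and leaves the remaining 5 boxes still equally likely by symmetry.
So P(the gold coin in box 7) = 1/5.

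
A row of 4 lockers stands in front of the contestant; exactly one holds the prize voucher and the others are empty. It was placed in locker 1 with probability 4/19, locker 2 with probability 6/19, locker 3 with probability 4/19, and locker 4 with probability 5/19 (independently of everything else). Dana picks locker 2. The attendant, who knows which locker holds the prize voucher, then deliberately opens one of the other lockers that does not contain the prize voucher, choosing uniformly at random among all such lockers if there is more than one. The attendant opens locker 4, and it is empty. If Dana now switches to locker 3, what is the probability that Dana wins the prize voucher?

Apply Bayes' rule, conditioning on where the prize voucher actually is.
If it is in either of lockers 1 and 3 (prior 4/19 each): the attendant has 2 equally likely choices, so probability 1/2; weight (4/19)·(1/2) = 2/19 each.
If it is in locker 2 (prior 6/19): the attendant has 3 equally likely choices, so probability 1/3; weight (6/19)·(1/3) = 2/19.
If it is in locker 4 (prior 5/19): the attendant opened locker 4, so this case is ruled out; weight (5/19)·0 = 0.
The weights sum to 6/19.
So P(the prize voucher in locker 3 | the attendant opened locker 4) = (2/19) / (6/19) = 1/3.

1/3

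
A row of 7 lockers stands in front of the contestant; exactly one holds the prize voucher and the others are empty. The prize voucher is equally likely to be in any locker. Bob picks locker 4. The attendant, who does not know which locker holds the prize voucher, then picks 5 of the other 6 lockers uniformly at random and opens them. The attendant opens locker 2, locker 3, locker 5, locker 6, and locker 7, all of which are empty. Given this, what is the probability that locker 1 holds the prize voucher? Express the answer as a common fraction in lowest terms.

Condition on the true location of the prize voucher.
If it is in either of lockers 1 and 4 (prior 1/7 each): the attendant picks exactly this set with probability 1/6 regardless, and none is the prize; weight (1/7)·(1/6) = 1/42 each.
If it is in any of lockers 2, 3, 5, 6, and 7 (prior 1/7 each): that locker was opened and seen not to hold the prize — ruled out; weight (1/7)·0 = 0 each.
The weights sum to 1/21.
So P(the prize voucher in locker 1 | the attendant opened locker 2, locker 3, locker 5, locker 6, and locker 7) = (1/42) / (1/21) = 1/2.

1/2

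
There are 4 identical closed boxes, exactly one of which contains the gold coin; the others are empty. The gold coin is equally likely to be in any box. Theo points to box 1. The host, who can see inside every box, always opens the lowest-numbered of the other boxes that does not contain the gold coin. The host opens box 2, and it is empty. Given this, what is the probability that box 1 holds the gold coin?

Condition on the true location of the gold coin.
If it is in any of boxes 1, 3, and 4 (prior 1/4 each): box 2 is the lowest-numbered option available, probability 1; weight (1/4)·1 = 1/4 each.
If it is in box 2 (prior 1/4): the host opened box 2, so this case is ruled out; weight (1/4)·0 = 0.
The weights sum to 3/4.
So P(the gold coin in box 1 | the host opened box 2) = (1/4) / (3/4) = 1/3.

1/3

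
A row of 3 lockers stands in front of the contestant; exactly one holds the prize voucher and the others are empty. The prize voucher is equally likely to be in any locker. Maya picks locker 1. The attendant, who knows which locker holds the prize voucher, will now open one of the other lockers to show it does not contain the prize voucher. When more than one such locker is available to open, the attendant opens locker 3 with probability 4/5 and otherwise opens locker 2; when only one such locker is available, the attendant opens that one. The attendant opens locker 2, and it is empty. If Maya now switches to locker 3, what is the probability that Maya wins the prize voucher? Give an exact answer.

5/6

Consider each possible location of the prize voucher in turn.
If it is in locker 1 (prior 1/3): locker 3 is available but not opened, probability 1/5; weight (1/3)·(1/5) = 1/15.
If it is in locker 2 (prior 1/3): the attendant opened locker 2, so this case is ruled out; weight (1/3)·0 = 0.
If it is in locker 3 (prior 1/3): only locker 2 is available, probability 1; weight (1/3)·1 = 1/3.
The weights sum to 2/5.
So P(the prize voucher in locker 3 | the attendant opened locker 2) = (1/3) / (2/5) = 5/6.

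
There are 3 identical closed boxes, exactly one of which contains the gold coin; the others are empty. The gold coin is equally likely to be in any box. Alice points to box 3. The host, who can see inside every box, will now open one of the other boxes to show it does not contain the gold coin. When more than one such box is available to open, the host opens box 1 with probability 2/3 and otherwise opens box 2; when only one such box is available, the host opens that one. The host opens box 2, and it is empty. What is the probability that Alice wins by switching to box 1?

Apply Bayes' rule, conditioning on where the gold coin actually is.
If it is in box 1 (prior 1/3): only box 2 is available, probability 1; weight (1/3)·1 = 1/3.
If it is in box 2 (prior 1/3): the host opened box 2, so this case is ruled out; weight (1/3)·0 = 0.
If it is in box 3 (prior 1/3): box 1 is available but not opened, probability 1/3; weight (1/3)·(1/3) = 1/9.
The weights sum to 4/9.
So P(the gold coin in box 1 | the host opened box 2) = (1/3) / (4/9) = 3/4.

3/4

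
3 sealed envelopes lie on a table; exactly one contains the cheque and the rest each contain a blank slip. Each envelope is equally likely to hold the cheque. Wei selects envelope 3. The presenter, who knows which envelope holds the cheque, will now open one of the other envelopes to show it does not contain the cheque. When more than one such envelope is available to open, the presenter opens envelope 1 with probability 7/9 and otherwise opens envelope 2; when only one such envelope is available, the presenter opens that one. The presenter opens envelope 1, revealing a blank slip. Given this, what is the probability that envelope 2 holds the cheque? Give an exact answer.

Condition on the true location of the cheque.
If it is in envelope 1 (prior 1/3): the presenter opened envelope 1, so this case is ruled out; weight (1/3)·0 = 0.
If it is in envelope 2 (prior 1/3): only envelope 1 is available, probability 1; weight (1/3)·1 = 1/3.
If it is in envelope 3 (prior 1/3): envelope 1 is available, opened with probability 7/9; weight (1/3)·(7/9) = 7/27.
The weights sum to 16/27.
So P(the cheque in envelope 2 | the presenter opened envelope 1) = (1/3) / (16/27) = 9/16.

9/16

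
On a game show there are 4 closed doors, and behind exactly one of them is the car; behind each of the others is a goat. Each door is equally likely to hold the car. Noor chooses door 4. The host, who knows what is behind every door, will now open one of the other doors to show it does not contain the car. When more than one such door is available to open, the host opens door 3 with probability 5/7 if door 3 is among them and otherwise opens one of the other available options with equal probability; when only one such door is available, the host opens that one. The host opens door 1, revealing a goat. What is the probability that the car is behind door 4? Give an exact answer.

2/13

Apply Bayes' rule, conditioning on where the car actually is.
If it is behind door 1 (prior 1/4): the host opened door 1, so this case is ruled out; weight (1/4)·0 = 0.
If it is behind door 2 (prior 1/4): door 3 is available but not opened, probability 2/7; weight (1/4)·(2/7) = 1/14.
If it is behind door 3 (prior 1/4): door 3 holds the prize so is unavailable; the host chooses uniformly among the 2 others, probability 1/2; weight (1/4)·(1/2) = 1/8.
If it is behind door 4 (prior 1/4): door 3 is available but not opened; door 1 gets probability (1 − 5/7)/2 = 1/7; weight (1/4)·(1/7) = 1/28.
The weights sum to 13/56.
So P(the car behind door 4 | the host opened door 1) = (1/28) / (13/56) = 2/13.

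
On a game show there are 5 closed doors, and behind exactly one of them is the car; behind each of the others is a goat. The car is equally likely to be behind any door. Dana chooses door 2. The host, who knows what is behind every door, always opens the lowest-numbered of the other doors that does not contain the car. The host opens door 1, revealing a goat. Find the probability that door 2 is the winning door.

Apply Bayes' rule, conditioning on where the car actually is.
If it is behind door 1 (prior 1/5): the host opened door 1, so this case is ruled out; weight (1/5)·0 = 0.
If it is behind any of doors 2, 3, 4, and 5 (prior 1/5 each): door 1 is the lowest-numbered option available, probability 1; weight (1/5)·1 = 1/5 each.
The weights sum to 4/5.
So P(the car behind door 2 | the host opened door 1) = (1/5) / (4/5) = 1/4.

1/4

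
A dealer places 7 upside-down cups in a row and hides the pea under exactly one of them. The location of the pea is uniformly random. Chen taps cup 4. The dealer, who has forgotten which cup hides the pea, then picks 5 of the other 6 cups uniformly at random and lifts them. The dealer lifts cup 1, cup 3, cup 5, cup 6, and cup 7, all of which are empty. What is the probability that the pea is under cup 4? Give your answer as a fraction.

1/2

Apply Bayes' rule, conditioning on where the pea actually is.
If it is under any of cups 1, 3, 5, 6, and 7 (prior 1/7 each): that cup was opened and seen not to hold the prize — ruled out; weight (1/7)·0 = 0 each.
If it is under either of cups 2 and 4 (prior 1/7 each): the dealer picks exactly this set with probability 1/6 regardless, and none is the prize; weight (1/7)·(1/6) = 1/42 each.
The weights sum to 1/21.
So P(the pea under cup 4 | the dealer opened cup 1, cup 3, cup 5, cup 6, and cup 7) = (1/42) / (1/21) = 1/2.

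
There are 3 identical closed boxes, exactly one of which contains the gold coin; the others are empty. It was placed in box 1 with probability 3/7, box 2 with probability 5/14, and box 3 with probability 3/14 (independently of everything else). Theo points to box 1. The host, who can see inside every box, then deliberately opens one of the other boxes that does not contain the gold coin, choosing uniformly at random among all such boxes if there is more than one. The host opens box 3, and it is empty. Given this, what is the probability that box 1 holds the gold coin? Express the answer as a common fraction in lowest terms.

Apply Bayes' rule, conditioning on where the gold coin actually is.
If it is in box 1 (prior 3/7): the host has 2 equally likely choices, so probability 1/2; weight (3/7)·(1/2) = 3/14.
If it is in box 2 (prior 5/14): the host has no choice, probability 1; weight (5/14)·1 = 5/14.
If it is in box 3 (prior 3/14): the host opened box 3, so this case is ruled out; weight (3/14)·0 = 0.
The weights sum to 4/7.
So P(the gold coin in box 1 | the host opened box 3) = (3/14) / (4/7) = 3/8.

3/8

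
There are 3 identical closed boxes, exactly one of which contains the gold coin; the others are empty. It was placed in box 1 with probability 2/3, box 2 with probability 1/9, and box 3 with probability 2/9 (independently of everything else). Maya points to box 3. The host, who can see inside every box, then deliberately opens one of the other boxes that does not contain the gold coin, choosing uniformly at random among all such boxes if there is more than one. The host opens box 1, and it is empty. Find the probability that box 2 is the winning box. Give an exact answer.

Apply Bayes' rule, conditioning on where the gold coin actually is.
If it is in box 1 (prior 2/3): the host opened box 1, so this case is ruled out; weight (2/3)·0 = 0.
If it is in box 2 (prior 1/9): the host has no choice, probability 1; weight (1/9)·1 = 1/9.
If it is in box 3 (prior 2/9): the host has 2 equally likely choices, so probability 1/2; weight (2/9)·(1/2) = 1/9.
The weights sum to 2/9.
So P(the gold coin in box 2 | the host opened box 1) = (1/9) / (2/9) = 1/2.

1/2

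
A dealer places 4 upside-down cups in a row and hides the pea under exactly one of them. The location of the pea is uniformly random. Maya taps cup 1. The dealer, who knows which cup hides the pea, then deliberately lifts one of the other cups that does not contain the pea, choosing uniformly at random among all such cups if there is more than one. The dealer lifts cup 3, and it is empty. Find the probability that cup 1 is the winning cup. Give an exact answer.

Apply Bayes' rule, conditioning on where the pea actually is.
If it is under cup 1 (prior 1/4): the dealer has 3 equally likely choices, so probability 1/3; weight (1/4)·(1/3) = 1/12.
If it is under either of cups 2 and 4 (prior 1/4 each): the dealer has 2 equally likely choices, so probability 1/2; weight (1/4)·(1/2) = 1/8 each.
If it is under cup 3 (prior 1/4): the dealer opened cup 3, so this case is ruled out; weight (1/4)·0 = 0.
The weights sum to 1/3.
So P(the pea under cup 1 | the dealer opened cup 3) = (1/12) / (1/3) = 1/4.

1/4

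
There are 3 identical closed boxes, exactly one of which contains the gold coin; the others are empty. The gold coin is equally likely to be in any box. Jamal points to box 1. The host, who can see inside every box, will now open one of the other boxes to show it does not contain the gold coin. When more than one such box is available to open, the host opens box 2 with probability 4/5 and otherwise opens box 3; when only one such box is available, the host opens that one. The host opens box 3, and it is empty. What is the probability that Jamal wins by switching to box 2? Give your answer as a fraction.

5/6

Condition on the true location of the gold coin.
If it is in box 1 (prior 1/3): box 2 is available but not opened, probability 1/5; weight (1/3)·(1/5) = 1/15.
If it is in box 2 (prior 1/3): only box 3 is available, probability 1; weight (1/3)·1 = 1/3.
If it is in box 3 (prior 1/3): the host opened box 3, so this case is ruled out; weight (1/3)·0 = 0.
The weights sum to 2/5.
So P(the gold coin in box 2 | the host opened box 3) = (1/3) / (2/5) = 5/6.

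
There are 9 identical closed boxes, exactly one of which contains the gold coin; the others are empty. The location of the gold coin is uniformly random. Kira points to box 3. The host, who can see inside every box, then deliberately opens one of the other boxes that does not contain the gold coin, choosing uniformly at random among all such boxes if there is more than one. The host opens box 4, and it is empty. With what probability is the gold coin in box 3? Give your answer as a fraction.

1/9

Condition on the true location of the gold coin.
If it is in any of boxes 1, 2, 5, 6, 7, 8, and 9 (prior 1/9 each): the host has 7 equally likely choices, so probability 1/7; weight (1/9)·(1/7) = 1/63 each.
If it is in box 3 (prior 1/9): the host has 8 equally likely choices, so probability 1/8; weight (1/9)·(1/8) = 1/72.
If it is in box 4 (prior 1/9): the host opened box 4, so this case is ruled out; weight (1/9)·0 = 0.
The weights sum to 1/8.
So P(the gold coin in box 3 | the host opened box 4) = (1/72) / (1/8) = 1/9.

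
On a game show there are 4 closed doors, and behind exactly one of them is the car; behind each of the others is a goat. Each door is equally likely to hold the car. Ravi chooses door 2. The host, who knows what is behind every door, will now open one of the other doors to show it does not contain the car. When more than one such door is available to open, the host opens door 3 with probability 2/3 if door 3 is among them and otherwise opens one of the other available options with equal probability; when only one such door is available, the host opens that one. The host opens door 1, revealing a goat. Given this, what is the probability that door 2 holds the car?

1/6

Apply Bayes' rule, conditioning on where the car actually is.
If it is behind door 1 (prior 1/4): the host opened door 1, so this case is ruled out; weight (1/4)·0 = 0.
If it is behind door 2 (prior 1/4): door 3 is available but not opened; door 1 gets probability (1 − 2/3)/2 = 1/6; weight (1/4)·(1/6) = 1/24.
If it is behind door 3 (prior 1/4): door 3 holds the prize so is unavailable; the host chooses uniformly among the 2 others, probability 1/2; weight (1/4)·(1/2) = 1/8.
If it is behind door 4 (prior 1/4): door 3 is available but not opened, probability 1/3; weight (1/4)·(1/3) = 1/12.
The weights sum to 1/4.
So P(the car behind door 2 | the host opened door 1) = (1/24) / (1/4) = 1/6.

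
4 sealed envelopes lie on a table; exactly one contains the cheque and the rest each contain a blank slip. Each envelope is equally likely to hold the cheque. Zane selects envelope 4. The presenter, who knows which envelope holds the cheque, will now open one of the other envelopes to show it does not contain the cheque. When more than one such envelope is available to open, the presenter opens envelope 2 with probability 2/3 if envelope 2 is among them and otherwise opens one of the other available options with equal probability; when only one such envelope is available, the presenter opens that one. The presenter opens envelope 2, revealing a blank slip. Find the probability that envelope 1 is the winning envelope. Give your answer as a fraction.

1/3

Consider each possible location of the cheque in turn.
If it is in any of envelopes 1, 3, and 4 (prior 1/4 each): envelope 2 is available, opened with probability 2/3; weight (1/4)·(2/3) = 1/6 each.
If it is in envelope 2 (prior 1/4): the presenter opened envelope 2, so this case is ruled out; weight (1/4)·0 = 0.
The weights sum to 1/2.
So P(the cheque in envelope 1 | the presenter opened envelope 2) = (1/6) / (1/2) = 1/3.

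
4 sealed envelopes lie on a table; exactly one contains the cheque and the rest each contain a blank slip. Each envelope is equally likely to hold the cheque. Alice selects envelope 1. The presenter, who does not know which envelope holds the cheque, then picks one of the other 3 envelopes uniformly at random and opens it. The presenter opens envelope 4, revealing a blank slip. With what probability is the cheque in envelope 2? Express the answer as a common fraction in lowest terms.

1/3

Condition on the true location of the cheque.
If it is in any of envelopes 1, 2, and 3 (prior 1/4 each): the presenter picks envelope 4 with probability 1/3 regardless, and it is not the prize; weight (1/4)·(1/3) = 1/12 each.
If it is in envelope 4 (prior 1/4): the presenter opened envelope 4, so this case is ruled out; weight (1/4)·0 = 0.
The weights sum to 1/4.
So P(the cheque in envelope 2 | the presenter opened envelope 4) = (1/12) / (1/4) = 1/3.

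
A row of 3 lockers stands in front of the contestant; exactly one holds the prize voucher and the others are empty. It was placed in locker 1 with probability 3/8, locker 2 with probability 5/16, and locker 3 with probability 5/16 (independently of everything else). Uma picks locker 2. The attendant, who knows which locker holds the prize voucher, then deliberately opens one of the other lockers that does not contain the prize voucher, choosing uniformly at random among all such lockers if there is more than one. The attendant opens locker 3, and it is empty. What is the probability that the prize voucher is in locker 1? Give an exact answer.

12/17

Condition on the true location of the prize voucher.
If it is in locker 1 (prior 3/8): the attendant has no choice, probability 1; weight (3/8)·1 = 3/8.
If it is in locker 2 (prior 5/16): the attendant has 2 equally likely choices, so probability 1/2; weight (5/16)·(1/2) = 5/32.
If it is in locker 3 (prior 5/16): the attendant opened locker 3, so this case is ruled out; weight (5/16)·0 = 0.
The weights sum to 17/32.
So P(the prize voucher in locker 1 | the attendant opened locker 3) = (3/8) / (17/32) = 12/17.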